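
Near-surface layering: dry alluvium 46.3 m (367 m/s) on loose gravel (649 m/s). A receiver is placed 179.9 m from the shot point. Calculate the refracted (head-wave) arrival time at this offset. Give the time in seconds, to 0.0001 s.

t = x/V₂ + 2h·√(V₂²−V₁²)/(V₁V₂).
√(V₂²−V₁²) = √(649²−367²) = 535.3 m/s; delay term = 2·46.3·535.3/(367·649) = 0.20810 s.
t = 179.9/649 + 0.20810 = 0.48530 s.

0.4853 s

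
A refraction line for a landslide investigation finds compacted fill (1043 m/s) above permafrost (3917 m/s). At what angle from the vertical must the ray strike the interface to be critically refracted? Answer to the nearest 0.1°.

15.4°

Critical incidence: sin θ_c = V₁/V₂ = 1043/3917 = 0.2663.
θ_c = arcsin 0.2663 = 15.44°.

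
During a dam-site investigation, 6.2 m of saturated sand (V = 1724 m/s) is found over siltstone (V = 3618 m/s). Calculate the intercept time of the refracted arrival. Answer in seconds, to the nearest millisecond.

tᵢ = 2h·√(V₂²−V₁²)/(V₁V₂).
√(V₂²−V₁²) = √(3618²−1724²) = 3180.8 m/s.
tᵢ = 2·6.2·3180.8/(1724·3618) = 0.00632 s.

0.006 s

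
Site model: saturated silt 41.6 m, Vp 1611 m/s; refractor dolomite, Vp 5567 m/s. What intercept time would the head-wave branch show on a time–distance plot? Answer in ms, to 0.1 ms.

θ_c = arcsin(V₁/V₂) = arcsin(1611/5567) = 16.82°; cos θ_c = 0.9572.
tᵢ = 2h·cos θ_c / V₁ = 2·41.6·0.9572 / 1611 = 0.04944 s.

49.4 ms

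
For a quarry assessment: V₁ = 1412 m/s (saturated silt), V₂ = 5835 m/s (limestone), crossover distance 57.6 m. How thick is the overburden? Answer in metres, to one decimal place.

h = (x_cross/2)·√((V₂−V₁)/(V₂+V₁)).
(V₂−V₁)/(V₂+V₁) = (5835−1412)/(5835+1412) = 0.6103; √ = 0.7812.
h = (57.6/2)·0.7812 = 22.50 m.

22.5 m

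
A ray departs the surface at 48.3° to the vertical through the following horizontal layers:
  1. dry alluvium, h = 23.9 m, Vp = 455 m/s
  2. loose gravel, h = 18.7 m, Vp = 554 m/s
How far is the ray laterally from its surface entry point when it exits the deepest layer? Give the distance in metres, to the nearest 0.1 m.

67.6 m

Apply Snell's law at each interface; in layer i the horizontal offset is hᵢ·tan θᵢ.
Layer 1: θ = 48.30°; offset = 23.9·tan 48.30° = 26.825 m.
Layer 2: sin θ = 554·sin 48.3°/455 = 0.9091, θ = 65.38°; offset = 18.7·tan 65.38° = 40.807 m.
Summing the layer offsets gives 67.632 m.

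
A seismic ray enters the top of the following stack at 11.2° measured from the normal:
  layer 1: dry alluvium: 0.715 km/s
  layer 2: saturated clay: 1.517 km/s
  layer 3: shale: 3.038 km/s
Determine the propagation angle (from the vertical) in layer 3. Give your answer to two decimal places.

Snell's law across each interface conserves sin θ / V, so sin θ_3 = V_3·sin θ₁/V₁.
sin θ_3 = 3.038 × sin 11.2° / 0.715 = 0.8253.
θ_3 = 55.62° from the vertical.

55.62°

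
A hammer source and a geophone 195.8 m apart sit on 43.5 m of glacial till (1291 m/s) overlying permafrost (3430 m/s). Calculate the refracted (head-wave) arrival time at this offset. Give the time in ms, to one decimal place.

θ_c = arcsin(V₁/V₂) = arcsin(1291/3430) = 22.11°, cos θ_c = 0.9265.
Intercept time tᵢ = 2h cos θ_c / V₁ = 2·43.5·0.9265/1291 = 0.06243 s.
t = x/V₂ + tᵢ = 195.8/3430 + 0.06243 = 0.11952 s.

119.5 ms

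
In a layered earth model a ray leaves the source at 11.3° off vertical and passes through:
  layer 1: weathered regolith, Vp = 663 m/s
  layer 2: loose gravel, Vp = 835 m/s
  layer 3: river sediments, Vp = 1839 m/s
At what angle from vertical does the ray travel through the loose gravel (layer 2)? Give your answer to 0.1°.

14.3°

Snell's law across each interface conserves sin θ / V, so sin θ_2 = V_2·sin θ₁/V₁.
sin θ_2 = 835 × sin 11.3° / 663 = 0.2468.
θ_2 = arcsin 0.2468 = 14.29°.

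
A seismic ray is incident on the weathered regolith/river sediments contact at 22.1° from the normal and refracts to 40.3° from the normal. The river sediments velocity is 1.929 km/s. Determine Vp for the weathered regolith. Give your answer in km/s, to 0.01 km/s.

sin 22.1° = 0.3762; sin 40.3° = 0.6468.
V₁ = V₂·(sin θ₁/sin θ₂) = 1.929·(0.3762/0.6468) = 1.12 km/s.

1.12 km/s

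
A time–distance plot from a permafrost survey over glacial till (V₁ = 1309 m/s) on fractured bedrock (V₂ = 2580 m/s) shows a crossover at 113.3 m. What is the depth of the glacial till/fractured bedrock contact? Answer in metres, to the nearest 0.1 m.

x_cross = 2h·√((V₂+V₁)/(V₂−V₁)) → h = x_cross / (2·√((V₂+V₁)/(V₂−V₁))).
√((V₂+V₁)/(V₂−V₁)) = √((2580+1309)/(2580−1309)) = 1.7492.
h = 113.3 / (2·1.7492) = 32.39 m.

32.4 m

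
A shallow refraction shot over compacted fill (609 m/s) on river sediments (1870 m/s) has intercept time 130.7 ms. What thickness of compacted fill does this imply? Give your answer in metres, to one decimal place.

42.1 m

θ_c = arcsin(609/1870) = 19.01°; cos θ_c = 0.9455.
tᵢ = 2h cos θ_c/V₁ ⇒ h = tᵢ·V₁/(2 cos θ_c) = 0.1307·609/(2·0.9455) = 42.09 m.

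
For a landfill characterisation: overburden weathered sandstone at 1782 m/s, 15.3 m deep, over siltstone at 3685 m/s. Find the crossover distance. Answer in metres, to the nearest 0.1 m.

θ_c = arcsin(1782/3685) = 28.92°, so cos θ_c = 0.8753 and tᵢ = 2h cos θ_c/V₁ = 0.0150 s.
At crossover x/V₁ = x/V₂ + tᵢ ⇒ x = tᵢ/(1/V₁ − 1/V₂) = 0.01503/(5.6117e-04 − 2.7137e-04) = 51.87 m.

51.9 m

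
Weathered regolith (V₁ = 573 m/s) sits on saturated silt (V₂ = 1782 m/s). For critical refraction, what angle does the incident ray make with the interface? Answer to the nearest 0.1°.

At critical incidence the refracted ray runs along the interface (θ₂ = 90°), so sin θ_c = V₁/V₂.
θ_c = arcsin(573/1782) = arcsin 0.3215 = 18.76°.
Measured from the interface: 90° − 18.76° = 71.24°.

71.2°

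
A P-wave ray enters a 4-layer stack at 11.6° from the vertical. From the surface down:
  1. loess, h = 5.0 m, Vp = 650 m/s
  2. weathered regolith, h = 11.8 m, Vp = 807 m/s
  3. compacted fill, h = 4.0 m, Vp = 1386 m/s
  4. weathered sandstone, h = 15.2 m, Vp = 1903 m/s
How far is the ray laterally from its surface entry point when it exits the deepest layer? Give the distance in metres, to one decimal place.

17.0 m

Apply Snell's law at each interface; in layer i the horizontal offset is hᵢ·tan θᵢ.
Layer 1: θ = 11.60°; offset = 5.0·tan 11.60° = 1.026 m.
Layer 2: sin θ = 807·sin 11.6°/650 = 0.2496, θ = 14.46°; offset = 11.8·tan 14.46° = 3.042 m.
Layer 3: sin θ = 1386·sin 11.6°/650 = 0.4288, θ = 25.39°; offset = 4.0·tan 25.39° = 1.898 m.
Layer 4: sin θ = 1903·sin 11.6°/650 = 0.5887, θ = 36.06°; offset = 15.2·tan 36.06° = 11.070 m.
Total horizontal offset = 17.036 m.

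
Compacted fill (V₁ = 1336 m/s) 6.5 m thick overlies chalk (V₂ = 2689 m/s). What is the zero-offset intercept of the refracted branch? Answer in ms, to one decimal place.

8.4 ms

tᵢ = 2h·√(V₂²−V₁²)/(V₁V₂).
√(V₂²−V₁²) = √(2689²−1336²) = 2333.6 m/s.
tᵢ = 2·6.5·2333.6/(1336·2689) = 0.00844 s.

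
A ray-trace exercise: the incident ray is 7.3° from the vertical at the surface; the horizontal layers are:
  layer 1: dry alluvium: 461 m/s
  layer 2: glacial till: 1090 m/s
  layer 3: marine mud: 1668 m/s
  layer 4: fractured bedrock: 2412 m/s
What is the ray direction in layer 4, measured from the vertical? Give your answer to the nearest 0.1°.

41.7°

Snell's law across each interface conserves sin θ / V, so sin θ_4 = V_4·sin θ₁/V₁.
sin θ_4 = 2412 × sin 7.3° / 461 = 0.6648.
θ_4 = 41.67° from the vertical.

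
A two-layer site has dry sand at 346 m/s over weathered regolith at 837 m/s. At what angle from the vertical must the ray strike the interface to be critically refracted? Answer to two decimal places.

24.42°

Critical incidence: sin θ_c = V₁/V₂ = 346/837 = 0.4134.
θ_c = arcsin 0.4134 = 24.42°.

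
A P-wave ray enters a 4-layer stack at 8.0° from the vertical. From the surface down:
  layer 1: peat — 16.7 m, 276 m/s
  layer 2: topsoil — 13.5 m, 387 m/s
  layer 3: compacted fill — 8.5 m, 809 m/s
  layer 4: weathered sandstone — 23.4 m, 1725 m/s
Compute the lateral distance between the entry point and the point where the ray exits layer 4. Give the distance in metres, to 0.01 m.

Ray parameter p = sin 8.0° / 276 m/s = 5.0425e-04 s/m.
Layer 1: θ = 8.00°; offset = 16.7·tan 8.00° = 2.3470 m.
Layer 2: sin θ = p·387 = 0.1951 → θ = 11.25°; offset = 13.5·tan 11.25° = 2.6861 m.
Layer 3: sin θ = p·809 = 0.4079 → θ = 24.08°; offset = 8.5·tan 24.08° = 3.7979 m.
Layer 4: sin θ = p·1725 = 0.8698 → θ = 60.44°; offset = 23.4·tan 60.44° = 41.2570 m.
Σ offsets = 50.0880 m.

50.09 m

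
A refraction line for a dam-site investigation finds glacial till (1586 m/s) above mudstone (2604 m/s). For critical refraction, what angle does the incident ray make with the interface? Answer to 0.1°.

At critical incidence the refracted ray runs along the interface (θ₂ = 90°), so sin θ_c = V₁/V₂.
θ_c = arcsin(1586/2604) = arcsin 0.6091 = 37.52°.
Measured from the interface: 90° − 37.52° = 52.48°.

52.5°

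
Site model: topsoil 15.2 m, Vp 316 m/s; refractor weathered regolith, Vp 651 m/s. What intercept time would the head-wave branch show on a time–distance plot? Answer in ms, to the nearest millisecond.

θ_c = arcsin(V₁/V₂) = arcsin(316/651) = 29.04°; cos θ_c = 0.8743.
tᵢ = 2h·cos θ_c / V₁ = 2·15.2·0.8743 / 316 = 0.08411 s.

84 ms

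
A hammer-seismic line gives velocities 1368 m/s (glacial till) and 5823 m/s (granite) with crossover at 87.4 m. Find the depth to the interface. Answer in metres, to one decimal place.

34.4 m

x_cross = 2h·√((V₂+V₁)/(V₂−V₁)) → h = x_cross / (2·√((V₂+V₁)/(V₂−V₁))).
√((V₂+V₁)/(V₂−V₁)) = √((5823+1368)/(5823−1368)) = 1.2705.
h = 87.4 / (2·1.2705) = 34.40 m.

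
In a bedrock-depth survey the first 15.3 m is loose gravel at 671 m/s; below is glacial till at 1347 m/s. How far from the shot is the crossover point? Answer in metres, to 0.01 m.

x_cross = 2h·√((V₂+V₁)/(V₂−V₁)).
(V₂+V₁)/(V₂−V₁) = (1347+671)/(1347−671) = 2.9852; √ = 1.7278.
x_cross = 2·15.3·1.7278 = 52.87 m.

52.87 m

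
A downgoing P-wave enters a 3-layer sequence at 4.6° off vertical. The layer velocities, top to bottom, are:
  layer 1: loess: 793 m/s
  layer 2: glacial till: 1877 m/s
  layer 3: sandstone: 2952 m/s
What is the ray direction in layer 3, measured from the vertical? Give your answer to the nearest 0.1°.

Ray parameter p = sin 4.6° / 793 = 1.0113e-04 s/m.
sin θ_3 = p·V_3 = 1.0113e-04 × 2952 = 0.2985.
θ_3 = arcsin 0.2985 = 17.37°.

17.4°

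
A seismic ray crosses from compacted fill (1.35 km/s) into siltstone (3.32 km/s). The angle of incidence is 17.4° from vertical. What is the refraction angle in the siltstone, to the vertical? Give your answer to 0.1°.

47.3°

Snell's law: sin θ₂ = (V₂/V₁)·sin θ₁ = (3.32/1.35)·sin 17.4° = 0.7354.
θ₂ = arcsin 0.7354 = 47.34° from the normal.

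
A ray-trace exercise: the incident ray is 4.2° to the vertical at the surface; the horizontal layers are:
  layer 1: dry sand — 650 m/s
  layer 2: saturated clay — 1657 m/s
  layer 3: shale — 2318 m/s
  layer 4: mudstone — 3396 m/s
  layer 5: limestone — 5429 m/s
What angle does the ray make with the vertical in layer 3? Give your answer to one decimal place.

15.1°

Ray parameter p = sin 4.2° / 650 = 1.1267e-04 s/m.
sin θ_3 = p·V_3 = 1.1267e-04 × 2318 = 0.2612.
θ_3 = arcsin 0.2612 = 15.14°.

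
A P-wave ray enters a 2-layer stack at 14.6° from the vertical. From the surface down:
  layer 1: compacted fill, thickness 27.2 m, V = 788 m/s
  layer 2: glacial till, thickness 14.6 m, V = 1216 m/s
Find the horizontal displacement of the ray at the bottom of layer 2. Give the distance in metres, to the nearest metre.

13 m

Apply Snell's law at each interface; in layer i the horizontal offset is hᵢ·tan θᵢ.
Layer 1: θ = 14.60°; offset = 27.2·tan 14.60° = 7.085 m.
Layer 2: sin θ = 1216·sin 14.6°/788 = 0.3890, θ = 22.89°; offset = 14.6·tan 22.89° = 6.165 m.
Summing the layer offsets gives 13.250 m.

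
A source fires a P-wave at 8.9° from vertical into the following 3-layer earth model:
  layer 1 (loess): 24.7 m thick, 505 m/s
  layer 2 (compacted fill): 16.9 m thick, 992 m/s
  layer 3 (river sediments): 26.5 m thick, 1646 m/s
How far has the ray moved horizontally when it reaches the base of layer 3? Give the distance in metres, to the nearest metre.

25 m

Apply Snell's law at each interface; in layer i the horizontal offset is hᵢ·tan θᵢ.
Layer 1: θ = 8.90°; offset = 24.7·tan 8.90° = 3.868 m.
Layer 2: sin θ = 992·sin 8.9°/505 = 0.3039, θ = 17.69°; offset = 16.9·tan 17.69° = 5.391 m.
Layer 3: sin θ = 1646·sin 8.9°/505 = 0.5043, θ = 30.28°; offset = 26.5·tan 30.28° = 15.474 m.
Σ offsets = 24.733 m.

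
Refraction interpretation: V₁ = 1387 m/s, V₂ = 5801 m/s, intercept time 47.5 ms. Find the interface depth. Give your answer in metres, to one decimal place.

33.9 m

h = tᵢ·V₁·V₂ / (2·√(V₂²−V₁²)).
√(V₂²−V₁²) = √(5801² − 1387²) = 5632.7 m/s.
h = 0.0475 s × 1387 × 5801 / (2 × 5632.7) = 33.93 m.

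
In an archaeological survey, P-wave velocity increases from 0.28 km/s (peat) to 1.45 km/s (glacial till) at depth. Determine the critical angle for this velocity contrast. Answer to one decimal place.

11.1°

Critical incidence: sin θ_c = V₁/V₂ = 0.28/1.45 = 0.1931.
θ_c = arcsin 0.1931 = 11.13°.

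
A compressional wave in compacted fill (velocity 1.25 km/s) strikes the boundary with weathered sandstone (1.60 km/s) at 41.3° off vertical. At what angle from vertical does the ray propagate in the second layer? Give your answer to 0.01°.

sin θ₁/V₁ = sin θ₂/V₂ ⇒ sin θ₂ = 1.60·sin 41.3°/1.25 = 1.60·0.6600/1.25 = 0.8448.
θ₂ = sin⁻¹(0.8448) = 57.65° (from vertical).

57.65°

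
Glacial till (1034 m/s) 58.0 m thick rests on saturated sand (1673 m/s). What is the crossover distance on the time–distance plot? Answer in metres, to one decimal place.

θ_c = arcsin(1034/1673) = 38.17°, so cos θ_c = 0.7861 and tᵢ = 2h cos θ_c/V₁ = 0.0882 s.
At crossover x/V₁ = x/V₂ + tᵢ ⇒ x = tᵢ/(1/V₁ − 1/V₂) = 0.08819/(9.6712e-04 − 5.9773e-04) = 238.75 m.

238.8 m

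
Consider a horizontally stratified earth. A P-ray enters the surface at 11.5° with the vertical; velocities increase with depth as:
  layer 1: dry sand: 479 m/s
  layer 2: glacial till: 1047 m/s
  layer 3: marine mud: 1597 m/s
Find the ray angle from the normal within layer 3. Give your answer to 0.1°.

Ray parameter p = sin 11.5° / 479 = 4.1622e-04 s/m.
sin θ_3 = p·V_3 = 4.1622e-04 × 1597 = 0.6647.
θ_3 = 41.66° from the vertical.

41.7°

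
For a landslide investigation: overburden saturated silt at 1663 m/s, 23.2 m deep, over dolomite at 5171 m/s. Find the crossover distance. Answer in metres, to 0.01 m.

θ_c = arcsin(1663/5171) = 18.76°, so cos θ_c = 0.9469 and tᵢ = 2h cos θ_c/V₁ = 0.0264 s.
At crossover x/V₁ = x/V₂ + tᵢ ⇒ x = tᵢ/(1/V₁ − 1/V₂) = 0.02642/(6.0132e-04 − 1.9339e-04) = 64.76 m.

64.76 m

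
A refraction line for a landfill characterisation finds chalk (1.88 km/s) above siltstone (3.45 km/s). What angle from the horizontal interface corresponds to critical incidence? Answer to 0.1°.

At critical incidence the refracted ray runs along the interface (θ₂ = 90°), so sin θ_c = V₁/V₂.
θ_c = arcsin(1.88/3.45) = arcsin 0.5449 = 33.02°.
Measured from the interface: 90° − 33.02° = 56.98°.

57.0°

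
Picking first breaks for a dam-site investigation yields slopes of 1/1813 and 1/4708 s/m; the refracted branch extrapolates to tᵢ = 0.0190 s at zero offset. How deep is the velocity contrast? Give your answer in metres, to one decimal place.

θ_c = arcsin(1813/4708) = 22.65°; cos θ_c = 0.9229.
tᵢ = 2h cos θ_c/V₁ ⇒ h = tᵢ·V₁/(2 cos θ_c) = 0.019·1813/(2·0.9229) = 18.66 m.

18.7 m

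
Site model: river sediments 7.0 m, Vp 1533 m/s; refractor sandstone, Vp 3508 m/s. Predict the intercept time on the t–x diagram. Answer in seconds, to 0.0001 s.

θ_c = arcsin(V₁/V₂) = arcsin(1533/3508) = 25.91°; cos θ_c = 0.8995.
tᵢ = 2h·cos θ_c / V₁ = 2·7.0·0.8995 / 1533 = 0.00821 s.

0.0082 s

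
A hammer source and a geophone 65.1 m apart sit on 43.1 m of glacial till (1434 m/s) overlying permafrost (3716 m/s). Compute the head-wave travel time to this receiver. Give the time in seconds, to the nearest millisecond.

t = x/V₂ + 2h·√(V₂²−V₁²)/(V₁V₂).
√(V₂²−V₁²) = √(3716²−1434²) = 3428.2 m/s; delay term = 2·43.1·3428.2/(1434·3716) = 0.05546 s.
t = 65.1/3716 + 0.05546 = 0.07297 s.

0.073 s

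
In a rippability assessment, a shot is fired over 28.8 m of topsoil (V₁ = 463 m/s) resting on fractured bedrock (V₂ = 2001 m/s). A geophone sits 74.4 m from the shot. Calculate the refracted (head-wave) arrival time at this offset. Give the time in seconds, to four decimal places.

0.1582 s

θ_c = arcsin(V₁/V₂) = arcsin(463/2001) = 13.38°, cos θ_c = 0.9729.
Intercept time tᵢ = 2h cos θ_c / V₁ = 2·28.8·0.9729/463 = 0.12103 s.
t = x/V₂ + tᵢ = 74.4/2001 + 0.12103 = 0.15821 s.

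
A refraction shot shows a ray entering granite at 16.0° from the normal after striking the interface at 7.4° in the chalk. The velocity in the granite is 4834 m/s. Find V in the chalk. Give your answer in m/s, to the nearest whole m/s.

2259 m/s

sin 7.4° = 0.1288; sin 16.0° = 0.2756.
V₁ = V₂·(sin θ₁/sin θ₂) = 4834·(0.1288/0.2756) = 2258.76 m/s.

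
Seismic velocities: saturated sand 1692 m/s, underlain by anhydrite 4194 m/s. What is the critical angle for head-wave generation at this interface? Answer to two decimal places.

At critical incidence the refracted ray runs along the interface (θ₂ = 90°), so sin θ_c = V₁/V₂.
θ_c = arcsin(1692/4194) = arcsin 0.4034 = 23.79°.

23.79°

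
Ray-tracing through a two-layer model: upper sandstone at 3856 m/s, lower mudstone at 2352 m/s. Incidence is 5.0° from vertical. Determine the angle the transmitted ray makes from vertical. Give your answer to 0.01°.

3.05°

sin θ₁/V₁ = sin θ₂/V₂ ⇒ sin θ₂ = 2352·sin 5.0°/3856 = 2352·0.0872/3856 = 0.0532.
θ₂ = arcsin 0.0532 = 3.05° from the normal.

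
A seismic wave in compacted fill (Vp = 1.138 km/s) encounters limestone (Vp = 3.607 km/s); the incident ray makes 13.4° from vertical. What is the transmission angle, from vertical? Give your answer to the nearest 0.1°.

47.3°

Snell's law: sin θ₂ = (V₂/V₁)·sin θ₁ = (3.607/1.138)·sin 13.4° = 0.7345.
θ₂ = sin⁻¹(0.7345) = 47.27° (from vertical).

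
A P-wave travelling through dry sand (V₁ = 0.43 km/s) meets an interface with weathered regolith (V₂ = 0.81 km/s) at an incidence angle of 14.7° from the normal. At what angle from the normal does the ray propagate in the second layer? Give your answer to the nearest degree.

29°

Snell's law: sin θ₂ = (V₂/V₁)·sin θ₁ = (0.81/0.43)·sin 14.7° = 0.4780.
θ₂ = sin⁻¹(0.4780) = 28.56° (from vertical).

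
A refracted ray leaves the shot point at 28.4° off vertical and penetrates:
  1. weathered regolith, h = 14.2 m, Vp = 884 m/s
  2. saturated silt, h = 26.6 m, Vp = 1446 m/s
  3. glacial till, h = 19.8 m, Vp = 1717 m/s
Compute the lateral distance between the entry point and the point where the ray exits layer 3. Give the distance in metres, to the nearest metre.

p = sin θ₁/V₁ = sin 28.4°/884 = 5.3804e-04 s/m is conserved through the stack.
Layer 1: θ = 28.40°; offset = 14.2·tan 28.40° = 7.678 m.
Layer 2: sin θ = p·1446 = 0.7780 → θ = 51.08°; offset = 26.6·tan 51.08° = 32.940 m.
Layer 3: sin θ = p·1717 = 0.9238 → θ = 67.49°; offset = 19.8·tan 67.49° = 47.776 m.
Σ offsets = 88.394 m.

88 m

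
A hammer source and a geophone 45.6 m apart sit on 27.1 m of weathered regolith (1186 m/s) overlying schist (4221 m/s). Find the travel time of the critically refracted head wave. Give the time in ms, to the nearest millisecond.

55 ms

t = x/V₂ + 2h·√(V₂²−V₁²)/(V₁V₂).
√(V₂²−V₁²) = √(4221²−1186²) = 4051.0 m/s; delay term = 2·27.1·4051.0/(1186·4221) = 0.04386 s.
t = 45.6/4221 + 0.04386 = 0.05466 s.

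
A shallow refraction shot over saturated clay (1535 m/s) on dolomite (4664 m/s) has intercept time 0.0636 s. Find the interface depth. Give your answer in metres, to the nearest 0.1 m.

51.7 m

θ_c = arcsin(1535/4664) = 19.22°; cos θ_c = 0.9443.
tᵢ = 2h cos θ_c/V₁ ⇒ h = tᵢ·V₁/(2 cos θ_c) = 0.0636·1535/(2·0.9443) = 51.69 m.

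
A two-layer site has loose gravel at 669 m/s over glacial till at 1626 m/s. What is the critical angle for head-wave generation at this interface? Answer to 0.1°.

At critical incidence the refracted ray runs along the interface (θ₂ = 90°), so sin θ_c = V₁/V₂.
θ_c = arcsin(669/1626) = arcsin 0.4114 = 24.30°.

24.3°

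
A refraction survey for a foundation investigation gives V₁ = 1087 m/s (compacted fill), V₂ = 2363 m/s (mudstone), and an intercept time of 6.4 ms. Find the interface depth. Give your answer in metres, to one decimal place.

h = tᵢ·V₁·V₂ / (2·√(V₂²−V₁²)).
√(V₂²−V₁²) = √(2363² − 1087²) = 2098.1 m/s.
h = 0.0064 s × 1087 × 2363 / (2 × 2098.1) = 3.92 m.

3.9 m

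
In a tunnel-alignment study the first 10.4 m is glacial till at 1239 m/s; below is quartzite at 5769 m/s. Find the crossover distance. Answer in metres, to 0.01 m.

θ_c = arcsin(1239/5769) = 12.40°, so cos θ_c = 0.9767 and tᵢ = 2h cos θ_c/V₁ = 0.0164 s.
At crossover x/V₁ = x/V₂ + tᵢ ⇒ x = tᵢ/(1/V₁ − 1/V₂) = 0.01640/(8.0710e-04 − 1.7334e-04) = 25.87 m.

25.87 m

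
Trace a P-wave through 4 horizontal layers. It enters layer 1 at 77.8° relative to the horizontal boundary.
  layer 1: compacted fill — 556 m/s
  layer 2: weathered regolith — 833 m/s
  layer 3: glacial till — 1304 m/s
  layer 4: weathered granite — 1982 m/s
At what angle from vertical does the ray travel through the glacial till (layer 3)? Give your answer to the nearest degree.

30°

From the normal: θ₁ = 90° − 77.8° = 12.2°.
Ray parameter p = sin 12.2° / 556 = 3.8008e-04 s/m.
sin θ_3 = p·V_3 = 3.8008e-04 × 1304 = 0.4956.
θ_3 = 29.71° from the vertical.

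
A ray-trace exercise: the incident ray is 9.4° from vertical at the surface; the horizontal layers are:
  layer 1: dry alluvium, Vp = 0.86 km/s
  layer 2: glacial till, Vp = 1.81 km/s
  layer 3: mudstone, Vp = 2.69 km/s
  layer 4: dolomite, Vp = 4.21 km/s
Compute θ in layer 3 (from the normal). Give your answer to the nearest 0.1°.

Ray parameter p = sin 9.4° / 0.86 = 1.8991e-01 s/km.
sin θ_3 = p·V_3 = 1.8991e-01 × 2.69 = 0.5109.
θ_3 = 30.72° from the vertical.

30.7°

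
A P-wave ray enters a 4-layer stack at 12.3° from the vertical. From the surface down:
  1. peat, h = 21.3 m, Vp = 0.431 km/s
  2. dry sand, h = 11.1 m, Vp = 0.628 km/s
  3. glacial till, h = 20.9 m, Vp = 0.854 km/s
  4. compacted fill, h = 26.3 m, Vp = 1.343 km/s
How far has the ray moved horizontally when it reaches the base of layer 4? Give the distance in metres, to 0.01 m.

p = sin θ₁/V₁ = sin 12.3°/0.431 = 4.9427e-01 s/km is conserved through the stack.
Layer 1: θ = 12.30°; offset = 21.3·tan 12.30° = 4.6442 m.
Layer 2: sin θ = p·0.628 = 0.3104 → θ = 18.08°; offset = 11.1·tan 18.08° = 3.6245 m.
Layer 3: sin θ = p·0.854 = 0.4221 → θ = 24.97°; offset = 20.9·tan 24.97° = 9.7315 m.
Layer 4: sin θ = p·1.343 = 0.6638 → θ = 41.59°; offset = 26.3·tan 41.59° = 23.3426 m.
Total horizontal offset = 41.3427 m.

41.34 m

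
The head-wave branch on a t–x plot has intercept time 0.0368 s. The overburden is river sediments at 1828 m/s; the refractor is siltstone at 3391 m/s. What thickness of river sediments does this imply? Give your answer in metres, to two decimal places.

θ_c = arcsin(1828/3391) = 32.62°; cos θ_c = 0.8423.
tᵢ = 2h cos θ_c/V₁ ⇒ h = tᵢ·V₁/(2 cos θ_c) = 0.0368·1828/(2·0.8423) = 39.93 m.

39.93 m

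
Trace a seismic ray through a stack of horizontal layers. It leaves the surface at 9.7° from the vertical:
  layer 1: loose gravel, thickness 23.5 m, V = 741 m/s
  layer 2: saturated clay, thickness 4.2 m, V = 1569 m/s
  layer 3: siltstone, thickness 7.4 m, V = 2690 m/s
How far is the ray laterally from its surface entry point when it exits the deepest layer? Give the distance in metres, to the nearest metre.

Ray parameter p = sin 9.7° / 741 m/s = 2.2738e-04 s/m.
Layer 1: θ = 9.70°; offset = 23.5·tan 9.70° = 4.017 m.
Layer 2: sin θ = p·1569 = 0.3568 → θ = 20.90°; offset = 4.2·tan 20.90° = 1.604 m.
Layer 3: sin θ = p·2690 = 0.6117 → θ = 37.71°; offset = 7.4·tan 37.71° = 5.721 m.
Σ offsets = 11.342 m.

11 m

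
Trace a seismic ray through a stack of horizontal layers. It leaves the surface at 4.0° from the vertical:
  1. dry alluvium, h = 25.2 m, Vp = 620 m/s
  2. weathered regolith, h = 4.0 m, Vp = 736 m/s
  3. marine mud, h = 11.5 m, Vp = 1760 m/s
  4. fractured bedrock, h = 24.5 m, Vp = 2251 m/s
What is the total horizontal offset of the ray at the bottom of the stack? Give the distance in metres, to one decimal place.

10.8 m

Ray parameter p = sin 4.0° / 620 m/s = 1.1251e-04 s/m.
Layer 1: θ = 4.00°; offset = 25.2·tan 4.00° = 1.762 m.
Layer 2: sin θ = p·736 = 0.0828 → θ = 4.75°; offset = 4.0·tan 4.75° = 0.332 m.
Layer 3: sin θ = p·1760 = 0.1980 → θ = 11.42°; offset = 11.5·tan 11.42° = 2.323 m.
Layer 4: sin θ = p·2251 = 0.2533 → θ = 14.67°; offset = 24.5·tan 14.67° = 6.414 m.
Σ offsets = 10.832 m.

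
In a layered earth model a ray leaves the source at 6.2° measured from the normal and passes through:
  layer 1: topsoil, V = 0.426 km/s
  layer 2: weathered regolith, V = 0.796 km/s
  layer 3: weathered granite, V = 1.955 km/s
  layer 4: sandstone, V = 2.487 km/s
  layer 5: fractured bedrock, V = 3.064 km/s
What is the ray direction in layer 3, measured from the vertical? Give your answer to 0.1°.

Snell's law across each interface conserves sin θ / V, so sin θ_3 = V_3·sin θ₁/V₁.
sin θ_3 = 1.955 × sin 6.2° / 0.426 = 0.4956.
θ_3 = 29.71° from the vertical.

29.7°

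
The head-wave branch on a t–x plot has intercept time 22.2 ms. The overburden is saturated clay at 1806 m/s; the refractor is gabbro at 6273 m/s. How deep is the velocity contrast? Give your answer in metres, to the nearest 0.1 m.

h = tᵢ·V₁·V₂ / (2·√(V₂²−V₁²)).
√(V₂²−V₁²) = √(6273² − 1806²) = 6007.4 m/s.
h = 0.0222 s × 1806 × 6273 / (2 × 6007.4) = 20.93 m.

20.9 m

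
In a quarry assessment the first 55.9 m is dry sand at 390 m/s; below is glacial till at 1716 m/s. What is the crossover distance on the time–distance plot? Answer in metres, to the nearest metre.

141 m

x_cross = 2h·√((V₂+V₁)/(V₂−V₁)).
(V₂+V₁)/(V₂−V₁) = (1716+390)/(1716−390) = 1.5882; √ = 1.2603.
x_cross = 2·55.9·1.2603 = 140.90 m.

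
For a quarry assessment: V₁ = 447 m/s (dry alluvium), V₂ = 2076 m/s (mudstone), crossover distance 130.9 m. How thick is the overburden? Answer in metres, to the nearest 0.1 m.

52.6 m

h = (x_cross/2)·√((V₂−V₁)/(V₂+V₁)).
(V₂−V₁)/(V₂+V₁) = (2076−447)/(2076+447) = 0.6457; √ = 0.8035.
h = (130.9/2)·0.8035 = 52.59 m.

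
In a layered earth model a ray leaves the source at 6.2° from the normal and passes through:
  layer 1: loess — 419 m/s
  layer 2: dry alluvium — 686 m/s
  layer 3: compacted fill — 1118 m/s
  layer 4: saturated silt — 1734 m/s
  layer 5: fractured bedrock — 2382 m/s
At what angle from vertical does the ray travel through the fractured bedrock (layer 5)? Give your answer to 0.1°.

37.9°

Ray parameter p = sin 6.2° / 419 = 2.5776e-04 s/m.
sin θ_5 = p·V_5 = 2.5776e-04 × 2382 = 0.6140.
θ_5 = 37.88° from the vertical.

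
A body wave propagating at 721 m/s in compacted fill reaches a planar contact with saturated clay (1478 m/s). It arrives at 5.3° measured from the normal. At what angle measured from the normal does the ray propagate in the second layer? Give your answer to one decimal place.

sin θ₁/V₁ = sin θ₂/V₂ ⇒ sin θ₂ = 1478·sin 5.3°/721 = 1478·0.0924/721 = 0.1894.
θ₂ = sin⁻¹(0.1894) = 10.92° (from vertical).

10.9°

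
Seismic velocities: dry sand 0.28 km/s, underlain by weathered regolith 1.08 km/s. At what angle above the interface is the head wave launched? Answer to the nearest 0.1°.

At critical incidence the refracted ray runs along the interface (θ₂ = 90°), so sin θ_c = V₁/V₂.
θ_c = arcsin(0.28/1.08) = arcsin 0.2593 = 15.03°.
Measured from the interface: 90° − 15.03° = 74.97°.

75.0°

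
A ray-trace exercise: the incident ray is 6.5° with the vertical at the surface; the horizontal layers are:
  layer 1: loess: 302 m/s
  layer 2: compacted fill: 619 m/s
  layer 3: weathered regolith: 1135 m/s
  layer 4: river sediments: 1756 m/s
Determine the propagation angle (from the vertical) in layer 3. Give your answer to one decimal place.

25.2°

Ray parameter p = sin 6.5° / 302 = 3.7485e-04 s/m.
sin θ_3 = p·V_3 = 3.7485e-04 × 1135 = 0.4254.
θ_3 = 25.18° from the vertical.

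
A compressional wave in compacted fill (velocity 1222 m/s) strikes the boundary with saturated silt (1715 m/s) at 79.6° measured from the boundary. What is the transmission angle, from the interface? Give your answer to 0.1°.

Convert to the normal: θ₁ = 90° − 79.6° = 10.4°.
sin θ₁/V₁ = sin θ₂/V₂ ⇒ sin θ₂ = 1715·sin 10.4°/1222 = 1715·0.1805/1222 = 0.2533.
θ₂ = arcsin 0.2533 = 14.68° from the normal.
From the interface: 90° − 14.68° = 75.32°.

75.3°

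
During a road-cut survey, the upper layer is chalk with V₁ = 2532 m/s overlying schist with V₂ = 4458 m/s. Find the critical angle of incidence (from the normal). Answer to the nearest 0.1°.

At critical incidence the refracted ray runs along the interface (θ₂ = 90°), so sin θ_c = V₁/V₂.
θ_c = arcsin(2532/4458) = arcsin 0.5680 = 34.61°.

34.6°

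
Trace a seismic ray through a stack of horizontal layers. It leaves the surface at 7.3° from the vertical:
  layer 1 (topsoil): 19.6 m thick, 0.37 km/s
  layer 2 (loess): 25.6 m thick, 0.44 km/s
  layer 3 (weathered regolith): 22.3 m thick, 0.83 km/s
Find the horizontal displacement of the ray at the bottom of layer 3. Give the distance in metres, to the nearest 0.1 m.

Apply Snell's law at each interface; in layer i the horizontal offset is hᵢ·tan θᵢ.
Layer 1: θ = 7.30°; offset = 19.6·tan 7.30° = 2.511 m.
Layer 2: sin θ = 0.44·sin 7.3°/0.37 = 0.1511, θ = 8.69°; offset = 25.6·tan 8.69° = 3.913 m.
Layer 3: sin θ = 0.83·sin 7.3°/0.37 = 0.2850, θ = 16.56°; offset = 22.3·tan 16.56° = 6.631 m.
Total horizontal offset = 13.055 m.

13.1 m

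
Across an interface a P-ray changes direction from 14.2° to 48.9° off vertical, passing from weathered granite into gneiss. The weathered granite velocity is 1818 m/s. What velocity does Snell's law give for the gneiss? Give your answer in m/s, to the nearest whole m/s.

Snell's law: sin 14.2°/V₁ = sin 48.9°/V₂.
V₂ = V₁·sin 48.9°/sin 14.2° = 1818 × 3.0719 = 5584.74 m/s.

5585 m/s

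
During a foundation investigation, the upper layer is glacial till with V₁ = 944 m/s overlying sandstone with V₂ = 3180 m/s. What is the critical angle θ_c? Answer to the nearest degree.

Critical incidence: sin θ_c = V₁/V₂ = 944/3180 = 0.2969.
θ_c = arcsin 0.2969 = 17.27°.

17°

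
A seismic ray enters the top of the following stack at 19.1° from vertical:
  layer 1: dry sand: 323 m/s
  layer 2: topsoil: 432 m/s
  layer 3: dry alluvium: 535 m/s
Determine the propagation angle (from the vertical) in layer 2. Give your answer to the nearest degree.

Ray parameter p = sin 19.1° / 323 = 1.0131e-03 s/m.
sin θ_2 = p·V_2 = 1.0131e-03 × 432 = 0.4376.
θ_2 = 25.95° from the vertical.

26°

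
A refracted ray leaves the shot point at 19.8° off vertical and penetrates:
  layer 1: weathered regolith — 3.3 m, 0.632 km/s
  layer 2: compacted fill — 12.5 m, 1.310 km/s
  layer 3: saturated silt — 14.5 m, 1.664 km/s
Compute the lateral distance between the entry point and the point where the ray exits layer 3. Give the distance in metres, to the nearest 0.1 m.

42.1 m

Apply Snell's law at each interface; in layer i the horizontal offset is hᵢ·tan θᵢ.
Layer 1: θ = 19.80°; offset = 3.3·tan 19.80° = 1.188 m.
Layer 2: sin θ = 1.310·sin 19.8°/0.632 = 0.7021, θ = 44.60°; offset = 12.5·tan 44.60° = 12.326 m.
Layer 3: sin θ = 1.664·sin 19.8°/0.632 = 0.8919, θ = 63.11°; offset = 14.5·tan 63.11° = 28.592 m.
Summing the layer offsets gives 42.106 m.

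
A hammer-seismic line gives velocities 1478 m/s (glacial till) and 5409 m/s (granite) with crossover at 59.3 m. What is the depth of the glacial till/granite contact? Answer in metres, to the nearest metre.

22 m

h = (x_cross/2)·√((V₂−V₁)/(V₂+V₁)).
(V₂−V₁)/(V₂+V₁) = (5409−1478)/(5409+1478) = 0.5708; √ = 0.7555.
h = (59.3/2)·0.7555 = 22.40 m.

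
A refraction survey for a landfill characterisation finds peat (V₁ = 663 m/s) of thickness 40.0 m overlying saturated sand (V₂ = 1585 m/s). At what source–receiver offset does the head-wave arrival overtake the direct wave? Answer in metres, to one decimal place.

124.9 m

θ_c = arcsin(663/1585) = 24.73°, so cos θ_c = 0.9083 and tᵢ = 2h cos θ_c/V₁ = 0.1096 s.
At crossover x/V₁ = x/V₂ + tᵢ ⇒ x = tᵢ/(1/V₁ − 1/V₂) = 0.10960/(1.5083e-03 − 6.3091e-04) = 124.92 m.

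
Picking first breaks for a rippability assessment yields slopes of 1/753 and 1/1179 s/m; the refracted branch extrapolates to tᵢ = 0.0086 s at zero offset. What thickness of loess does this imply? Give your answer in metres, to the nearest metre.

4 m

θ_c = arcsin(753/1179) = 39.69°; cos θ_c = 0.7695.
tᵢ = 2h cos θ_c/V₁ ⇒ h = tᵢ·V₁/(2 cos θ_c) = 0.0086·753/(2·0.7695) = 4.21 m.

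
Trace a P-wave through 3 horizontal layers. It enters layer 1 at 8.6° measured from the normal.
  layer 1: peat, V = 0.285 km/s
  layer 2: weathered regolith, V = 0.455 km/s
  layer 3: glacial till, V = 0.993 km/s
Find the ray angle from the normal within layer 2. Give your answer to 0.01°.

Snell's law across each interface conserves sin θ / V, so sin θ_2 = V_2·sin θ₁/V₁.
sin θ_2 = 0.455 × sin 8.6° / 0.285 = 0.2387.
θ_2 = 13.81° from the vertical.

13.81°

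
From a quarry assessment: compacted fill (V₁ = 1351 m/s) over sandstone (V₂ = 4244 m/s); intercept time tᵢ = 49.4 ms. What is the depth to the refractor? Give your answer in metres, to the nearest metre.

35 m

θ_c = arcsin(1351/4244) = 18.56°; cos θ_c = 0.9480.
tᵢ = 2h cos θ_c/V₁ ⇒ h = tᵢ·V₁/(2 cos θ_c) = 0.0494·1351/(2·0.9480) = 35.20 m.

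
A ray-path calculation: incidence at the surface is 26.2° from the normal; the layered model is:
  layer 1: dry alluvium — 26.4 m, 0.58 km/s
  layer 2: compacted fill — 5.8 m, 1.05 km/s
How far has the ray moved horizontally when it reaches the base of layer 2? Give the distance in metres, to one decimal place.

Apply Snell's law at each interface; in layer i the horizontal offset is hᵢ·tan θᵢ.
Layer 1: θ = 26.20°; offset = 26.4·tan 26.20° = 12.990 m.
Layer 2: sin θ = 1.05·sin 26.2°/0.58 = 0.7993, θ = 53.06°; offset = 5.8·tan 53.06° = 7.714 m.
Summing the layer offsets gives 20.704 m.

20.7 m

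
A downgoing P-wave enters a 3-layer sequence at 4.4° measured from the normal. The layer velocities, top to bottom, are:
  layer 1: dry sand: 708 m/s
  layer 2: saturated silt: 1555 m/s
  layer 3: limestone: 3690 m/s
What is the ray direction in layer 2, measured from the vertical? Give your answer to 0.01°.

9.70°

Ray parameter p = sin 4.4° / 708 = 1.0836e-04 s/m.
sin θ_2 = p·V_2 = 1.0836e-04 × 1555 = 0.1685.
θ_2 = 9.70° from the vertical.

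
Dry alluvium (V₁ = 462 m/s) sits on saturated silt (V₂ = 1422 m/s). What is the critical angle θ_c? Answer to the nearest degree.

19°

Critical incidence: sin θ_c = V₁/V₂ = 462/1422 = 0.3249.
θ_c = arcsin 0.3249 = 18.96°.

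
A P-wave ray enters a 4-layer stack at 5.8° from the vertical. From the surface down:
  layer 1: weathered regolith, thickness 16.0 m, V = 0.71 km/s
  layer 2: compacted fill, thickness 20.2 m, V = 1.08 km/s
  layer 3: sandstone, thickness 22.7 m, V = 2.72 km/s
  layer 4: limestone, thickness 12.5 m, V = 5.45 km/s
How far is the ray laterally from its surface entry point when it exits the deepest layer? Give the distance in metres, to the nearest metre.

30 m

p = sin θ₁/V₁ = sin 5.8°/0.71 = 1.4233e-01 s/km is conserved through the stack.
Layer 1: θ = 5.80°; offset = 16.0·tan 5.80° = 1.625 m.
Layer 2: sin θ = p·1.08 = 0.1537 → θ = 8.84°; offset = 20.2·tan 8.84° = 3.142 m.
Layer 3: sin θ = p·2.72 = 0.3871 → θ = 22.78°; offset = 22.7·tan 22.78° = 9.531 m.
Layer 4: sin θ = p·5.45 = 0.7757 → θ = 50.87°; offset = 12.5·tan 50.87° = 15.365 m.
Σ offsets = 29.664 m.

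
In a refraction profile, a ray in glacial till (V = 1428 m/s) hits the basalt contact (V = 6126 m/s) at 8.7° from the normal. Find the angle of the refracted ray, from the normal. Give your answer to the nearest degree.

sin θ₁/V₁ = sin θ₂/V₂ ⇒ sin θ₂ = 6126·sin 8.7°/1428 = 6126·0.1513/1428 = 0.6489.
θ₂ = arcsin 0.6489 = 40.46° from the normal.

40°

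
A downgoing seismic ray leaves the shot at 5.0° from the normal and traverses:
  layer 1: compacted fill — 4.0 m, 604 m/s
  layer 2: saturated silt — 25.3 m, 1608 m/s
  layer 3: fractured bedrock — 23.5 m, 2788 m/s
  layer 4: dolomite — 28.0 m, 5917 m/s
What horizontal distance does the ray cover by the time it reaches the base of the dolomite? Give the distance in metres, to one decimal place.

p = sin θ₁/V₁ = sin 5.0°/604 = 1.4430e-04 s/m is conserved through the stack.
Layer 1: θ = 5.00°; offset = 4.0·tan 5.00° = 0.350 m.
Layer 2: sin θ = p·1608 = 0.2320 → θ = 13.42°; offset = 25.3·tan 13.42° = 6.035 m.
Layer 3: sin θ = p·2788 = 0.4023 → θ = 23.72°; offset = 23.5·tan 23.72° = 10.327 m.
Layer 4: sin θ = p·5917 = 0.8538 → θ = 58.63°; offset = 28.0·tan 58.63° = 45.923 m.
Total horizontal offset = 62.634 m.

62.6 m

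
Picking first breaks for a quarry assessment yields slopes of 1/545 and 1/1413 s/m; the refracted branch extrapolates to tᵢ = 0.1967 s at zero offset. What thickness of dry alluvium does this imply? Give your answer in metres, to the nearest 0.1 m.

58.1 m

h = tᵢ·V₁·V₂ / (2·√(V₂²−V₁²)).
√(V₂²−V₁²) = √(1413² − 545²) = 1303.7 m/s.
h = 0.1967 s × 545 × 1413 / (2 × 1303.7) = 58.10 m.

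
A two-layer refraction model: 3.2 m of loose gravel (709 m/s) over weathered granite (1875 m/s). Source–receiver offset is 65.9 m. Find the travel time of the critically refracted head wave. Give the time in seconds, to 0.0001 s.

0.0435 s

t = x/V₂ + 2h·√(V₂²−V₁²)/(V₁V₂).
√(V₂²−V₁²) = √(1875²−709²) = 1735.8 m/s; delay term = 2·3.2·1735.8/(709·1875) = 0.00836 s.
t = 65.9/1875 + 0.00836 = 0.04350 s.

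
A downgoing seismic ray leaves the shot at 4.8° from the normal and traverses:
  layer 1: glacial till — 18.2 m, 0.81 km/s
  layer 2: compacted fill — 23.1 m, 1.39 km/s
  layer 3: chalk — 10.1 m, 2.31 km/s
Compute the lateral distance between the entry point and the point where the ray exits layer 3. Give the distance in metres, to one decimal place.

7.4 m

p = sin θ₁/V₁ = sin 4.8°/0.81 = 1.0331e-01 s/km is conserved through the stack.
Layer 1: θ = 4.80°; offset = 18.2·tan 4.80° = 1.528 m.
Layer 2: sin θ = p·1.39 = 0.1436 → θ = 8.26°; offset = 23.1·tan 8.26° = 3.352 m.
Layer 3: sin θ = p·2.31 = 0.2386 → θ = 13.81°; offset = 10.1·tan 13.81° = 2.482 m.
Σ offsets = 7.362 m.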